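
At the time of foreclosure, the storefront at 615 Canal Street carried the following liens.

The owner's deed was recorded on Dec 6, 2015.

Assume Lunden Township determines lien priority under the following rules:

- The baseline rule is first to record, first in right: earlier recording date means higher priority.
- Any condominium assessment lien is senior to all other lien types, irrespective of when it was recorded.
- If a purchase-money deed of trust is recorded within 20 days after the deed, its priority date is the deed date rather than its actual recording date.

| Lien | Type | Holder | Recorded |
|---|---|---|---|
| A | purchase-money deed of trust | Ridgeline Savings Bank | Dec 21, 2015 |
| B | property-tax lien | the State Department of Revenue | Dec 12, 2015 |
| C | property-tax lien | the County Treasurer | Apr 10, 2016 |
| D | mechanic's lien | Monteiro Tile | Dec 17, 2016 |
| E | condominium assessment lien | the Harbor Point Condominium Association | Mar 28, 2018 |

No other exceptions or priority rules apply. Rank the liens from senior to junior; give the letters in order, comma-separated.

E, A, B, C, D

First, effective dates: A's effective date is the deed date, Dec 6, 2015.
As a condominium assessment lien, E is senior to every other lien.
Among the remaining liens, by effective date: A (Dec 6, 2015), B (Dec 12, 2015), C (Apr 10, 2016), D (Dec 17, 2016).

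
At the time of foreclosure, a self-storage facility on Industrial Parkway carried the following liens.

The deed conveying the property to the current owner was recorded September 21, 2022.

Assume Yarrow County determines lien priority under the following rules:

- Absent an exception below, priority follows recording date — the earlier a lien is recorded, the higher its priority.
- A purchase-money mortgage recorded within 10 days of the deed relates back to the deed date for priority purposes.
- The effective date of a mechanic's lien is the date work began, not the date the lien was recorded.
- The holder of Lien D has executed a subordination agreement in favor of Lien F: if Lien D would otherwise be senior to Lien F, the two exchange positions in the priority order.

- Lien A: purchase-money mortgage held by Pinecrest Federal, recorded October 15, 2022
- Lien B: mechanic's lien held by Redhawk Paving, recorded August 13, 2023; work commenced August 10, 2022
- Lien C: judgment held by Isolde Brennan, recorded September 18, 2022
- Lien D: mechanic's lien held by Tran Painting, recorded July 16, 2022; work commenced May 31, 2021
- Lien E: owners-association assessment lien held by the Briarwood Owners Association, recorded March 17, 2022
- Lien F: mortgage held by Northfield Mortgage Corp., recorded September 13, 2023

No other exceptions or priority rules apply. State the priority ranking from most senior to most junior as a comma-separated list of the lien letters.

Effective dates after the stated exceptions: A was recorded 24 days after the deed, outside the 10-day window, so it keeps its recording date; B's effective date is August 10, 2022, when work began; D's effective date is May 31, 2021, when work began.
Ordering by effective date: D (May 31, 2021), E (March 17, 2022), B (August 10, 2022), C (September 18, 2022), A (October 15, 2022), F (September 13, 2023).
D is senior to F before the subordination, so the two trade places.

F, E, B, C, A, D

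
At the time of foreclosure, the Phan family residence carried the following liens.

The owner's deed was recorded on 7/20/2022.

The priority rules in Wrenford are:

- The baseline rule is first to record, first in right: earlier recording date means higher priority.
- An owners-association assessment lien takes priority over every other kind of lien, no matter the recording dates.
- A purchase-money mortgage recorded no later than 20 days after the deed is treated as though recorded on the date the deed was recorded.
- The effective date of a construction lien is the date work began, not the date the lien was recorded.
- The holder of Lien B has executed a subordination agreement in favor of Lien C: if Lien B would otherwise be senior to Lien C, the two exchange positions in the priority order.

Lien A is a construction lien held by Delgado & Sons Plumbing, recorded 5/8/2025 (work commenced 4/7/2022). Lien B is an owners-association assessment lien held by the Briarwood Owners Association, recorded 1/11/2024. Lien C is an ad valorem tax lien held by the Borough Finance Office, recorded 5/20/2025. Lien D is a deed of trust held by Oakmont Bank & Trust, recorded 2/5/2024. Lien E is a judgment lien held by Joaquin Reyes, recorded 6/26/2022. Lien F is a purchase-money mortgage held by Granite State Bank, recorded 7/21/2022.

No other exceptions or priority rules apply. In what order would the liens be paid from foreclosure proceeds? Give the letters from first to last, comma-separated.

Effective dates after the stated exceptions: A's effective date is 4/7/2022, when work began; F's effective date is the deed date, 7/20/2022.
B is an owners-association assessment lien, so it outranks all other liens regardless of date.
Among the remaining liens, by effective date: A (4/7/2022), E (6/26/2022), F (7/20/2022), D (2/5/2024), C (5/20/2025).
B would otherwise be senior to C, so under the subordination agreement B and C exchange positions.

C, A, E, F, D, B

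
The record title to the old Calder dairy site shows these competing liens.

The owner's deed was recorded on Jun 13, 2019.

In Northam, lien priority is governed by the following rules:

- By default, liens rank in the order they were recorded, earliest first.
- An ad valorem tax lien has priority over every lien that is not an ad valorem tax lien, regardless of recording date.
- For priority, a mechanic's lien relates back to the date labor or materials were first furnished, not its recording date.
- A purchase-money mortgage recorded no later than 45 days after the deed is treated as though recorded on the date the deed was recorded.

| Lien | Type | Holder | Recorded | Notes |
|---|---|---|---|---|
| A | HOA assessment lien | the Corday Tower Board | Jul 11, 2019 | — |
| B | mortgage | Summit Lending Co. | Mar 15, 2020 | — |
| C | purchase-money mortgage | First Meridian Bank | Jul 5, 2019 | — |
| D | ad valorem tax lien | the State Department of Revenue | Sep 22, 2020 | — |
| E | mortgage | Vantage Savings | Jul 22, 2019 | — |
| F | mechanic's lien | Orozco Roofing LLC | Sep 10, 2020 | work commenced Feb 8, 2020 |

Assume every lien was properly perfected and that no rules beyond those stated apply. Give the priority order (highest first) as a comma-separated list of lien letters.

D, C, A, E, F, B

Adjusting effective dates: C was recorded within the 45-day window, so its effective date is the deed date Jun 13, 2019; F relates back to Feb 8, 2020 (work commenced).
D is an ad valorem tax lien, so it outranks all other liens regardless of date.
Among the remaining liens, by effective date: C (Jun 13, 2019), A (Jul 11, 2019), E (Jul 22, 2019), F (Feb 8, 2020), B (Mar 15, 2020).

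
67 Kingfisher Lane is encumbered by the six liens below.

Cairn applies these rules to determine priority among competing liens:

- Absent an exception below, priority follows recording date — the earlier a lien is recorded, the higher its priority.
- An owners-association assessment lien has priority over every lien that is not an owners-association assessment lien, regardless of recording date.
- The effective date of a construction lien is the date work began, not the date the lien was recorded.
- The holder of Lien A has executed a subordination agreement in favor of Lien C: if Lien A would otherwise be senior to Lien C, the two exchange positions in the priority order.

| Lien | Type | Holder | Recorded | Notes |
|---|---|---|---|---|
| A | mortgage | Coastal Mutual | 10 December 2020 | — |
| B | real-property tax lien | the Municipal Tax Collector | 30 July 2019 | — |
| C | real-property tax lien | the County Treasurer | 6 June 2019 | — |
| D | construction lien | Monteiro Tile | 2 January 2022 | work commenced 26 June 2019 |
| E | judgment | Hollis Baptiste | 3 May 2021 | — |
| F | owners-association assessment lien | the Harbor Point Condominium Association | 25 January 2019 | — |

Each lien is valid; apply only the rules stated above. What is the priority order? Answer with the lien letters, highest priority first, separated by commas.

Adjusting effective dates: D's effective date is 26 June 2019, when work began.
F is an owners-association assessment lien, so it outranks all other liens regardless of date.
Among the remaining liens, by effective date: C (6 June 2019), D (26 June 2019), B (30 July 2019), A (10 December 2020), E (3 May 2021).
Since A is not senior to C, the subordination leaves the order unchanged.

F, C, D, B, A, E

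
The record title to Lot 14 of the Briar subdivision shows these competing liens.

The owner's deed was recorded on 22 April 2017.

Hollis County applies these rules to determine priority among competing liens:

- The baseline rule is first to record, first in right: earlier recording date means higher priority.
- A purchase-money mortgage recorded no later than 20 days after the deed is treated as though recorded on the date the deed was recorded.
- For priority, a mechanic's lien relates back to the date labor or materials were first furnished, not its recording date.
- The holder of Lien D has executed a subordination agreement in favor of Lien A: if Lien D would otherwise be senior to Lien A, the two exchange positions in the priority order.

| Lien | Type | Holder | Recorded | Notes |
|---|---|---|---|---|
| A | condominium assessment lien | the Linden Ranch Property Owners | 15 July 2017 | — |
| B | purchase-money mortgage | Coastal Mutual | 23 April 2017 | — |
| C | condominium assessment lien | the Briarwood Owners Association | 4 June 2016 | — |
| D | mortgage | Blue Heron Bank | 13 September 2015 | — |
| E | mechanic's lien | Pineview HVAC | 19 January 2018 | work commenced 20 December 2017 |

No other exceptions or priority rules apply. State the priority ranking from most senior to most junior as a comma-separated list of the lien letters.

A, C, B, D, E

First, effective dates: B was recorded within the 20-day window, so its effective date is the deed date 22 April 2017; E is treated as recorded 20 December 2017, the work-commencement date.
Sorted by effective date: D (13 September 2015), C (4 June 2016), B (22 April 2017), A (15 July 2017), E (20 December 2017).
D would otherwise be senior to A, so under the subordination agreement D and A exchange positions.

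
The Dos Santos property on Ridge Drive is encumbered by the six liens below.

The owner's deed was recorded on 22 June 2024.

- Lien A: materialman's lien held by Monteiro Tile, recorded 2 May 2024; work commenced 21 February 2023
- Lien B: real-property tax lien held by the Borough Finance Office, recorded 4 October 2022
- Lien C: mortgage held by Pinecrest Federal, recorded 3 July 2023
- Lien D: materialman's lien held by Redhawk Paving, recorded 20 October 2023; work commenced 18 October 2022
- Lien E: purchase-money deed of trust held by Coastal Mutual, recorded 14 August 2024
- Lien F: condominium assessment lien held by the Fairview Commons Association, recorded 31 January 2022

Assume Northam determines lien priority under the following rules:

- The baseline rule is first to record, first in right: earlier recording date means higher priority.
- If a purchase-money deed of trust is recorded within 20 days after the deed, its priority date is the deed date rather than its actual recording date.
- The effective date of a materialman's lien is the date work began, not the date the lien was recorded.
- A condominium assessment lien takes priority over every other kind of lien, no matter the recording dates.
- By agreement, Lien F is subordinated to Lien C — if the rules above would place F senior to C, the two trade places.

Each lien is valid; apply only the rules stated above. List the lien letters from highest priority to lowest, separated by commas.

Adjusting effective dates: A relates back to 21 February 2023 (work commenced); D's effective date is 18 October 2022, when work began; E was recorded 53 days after the deed, outside the 20-day window, so it keeps its recording date.
F is a condominium assessment lien and takes priority over every other lien.
Ordering the rest by effective date: B (4 October 2022), D (18 October 2022), A (21 February 2023), C (3 July 2023), E (14 August 2024).
The subordination applies — F was senior to C — so F and C swap.

C, B, D, A, F, E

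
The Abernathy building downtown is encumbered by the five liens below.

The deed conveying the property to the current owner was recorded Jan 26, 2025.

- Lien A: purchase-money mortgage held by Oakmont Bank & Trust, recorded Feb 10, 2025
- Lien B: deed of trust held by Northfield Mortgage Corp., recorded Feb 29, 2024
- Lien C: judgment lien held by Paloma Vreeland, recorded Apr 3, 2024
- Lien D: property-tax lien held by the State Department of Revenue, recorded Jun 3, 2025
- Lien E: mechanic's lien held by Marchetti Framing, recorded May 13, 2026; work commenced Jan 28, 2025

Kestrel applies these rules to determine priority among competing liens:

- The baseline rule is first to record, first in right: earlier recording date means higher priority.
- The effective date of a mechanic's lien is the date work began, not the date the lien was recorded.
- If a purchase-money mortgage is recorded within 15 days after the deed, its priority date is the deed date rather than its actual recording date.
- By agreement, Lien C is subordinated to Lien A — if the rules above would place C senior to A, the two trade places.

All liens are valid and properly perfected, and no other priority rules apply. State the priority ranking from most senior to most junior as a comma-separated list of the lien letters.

Effective dates: A's effective date is the deed date, Jan 26, 2025; E relates back to Jan 28, 2025 (work commenced).
Sorted by effective date: B (Feb 29, 2024), C (Apr 3, 2024), A (Jan 26, 2025), E (Jan 28, 2025), D (Jun 3, 2025).
The subordination applies — C was senior to A — so C and A swap.

B, A, C, E, D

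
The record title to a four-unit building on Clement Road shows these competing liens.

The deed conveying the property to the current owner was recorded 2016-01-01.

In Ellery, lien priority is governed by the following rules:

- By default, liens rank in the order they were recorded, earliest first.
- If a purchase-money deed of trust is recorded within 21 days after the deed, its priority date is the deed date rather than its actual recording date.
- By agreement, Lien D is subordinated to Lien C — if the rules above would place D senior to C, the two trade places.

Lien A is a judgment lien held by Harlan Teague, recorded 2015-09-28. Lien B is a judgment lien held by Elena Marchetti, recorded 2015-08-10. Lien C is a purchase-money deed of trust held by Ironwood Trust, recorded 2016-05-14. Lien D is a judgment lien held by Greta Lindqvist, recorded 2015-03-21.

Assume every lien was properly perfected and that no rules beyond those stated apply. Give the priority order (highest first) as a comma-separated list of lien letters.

C, B, A, D

Effective dates after the stated exceptions: C was recorded 134 days after the deed — beyond 21 days — so no relation-back applies.
By effective date, earliest first: D (2015-03-21), B (2015-08-10), A (2015-09-28), C (2016-05-14).
Because D would otherwise rank above C, the subordination swaps them.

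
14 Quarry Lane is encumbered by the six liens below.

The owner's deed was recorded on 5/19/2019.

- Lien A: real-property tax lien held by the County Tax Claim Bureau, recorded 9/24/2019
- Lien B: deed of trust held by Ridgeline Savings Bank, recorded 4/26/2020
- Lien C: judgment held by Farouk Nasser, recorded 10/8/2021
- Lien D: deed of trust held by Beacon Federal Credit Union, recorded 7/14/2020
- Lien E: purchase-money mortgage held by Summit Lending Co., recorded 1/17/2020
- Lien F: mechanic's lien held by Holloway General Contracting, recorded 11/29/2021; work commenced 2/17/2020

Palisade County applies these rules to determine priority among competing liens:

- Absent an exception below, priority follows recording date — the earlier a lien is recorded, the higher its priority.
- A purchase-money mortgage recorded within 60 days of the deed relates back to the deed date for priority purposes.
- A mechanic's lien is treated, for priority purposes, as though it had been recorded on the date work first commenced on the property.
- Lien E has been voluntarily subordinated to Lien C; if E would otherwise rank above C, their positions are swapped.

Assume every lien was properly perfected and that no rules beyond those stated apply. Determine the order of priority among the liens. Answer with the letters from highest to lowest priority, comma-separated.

A, C, F, B, D, E

First, effective dates: E missed the 60-day window (243 days after the deed), so its recording date stands; F is treated as recorded 2/17/2020, the work-commencement date.
Ordering by effective date: A (9/24/2019), E (1/17/2020), F (2/17/2020), B (4/26/2020), D (7/14/2020), C (10/8/2021).
E is senior to C before the subordination, so the two trade places.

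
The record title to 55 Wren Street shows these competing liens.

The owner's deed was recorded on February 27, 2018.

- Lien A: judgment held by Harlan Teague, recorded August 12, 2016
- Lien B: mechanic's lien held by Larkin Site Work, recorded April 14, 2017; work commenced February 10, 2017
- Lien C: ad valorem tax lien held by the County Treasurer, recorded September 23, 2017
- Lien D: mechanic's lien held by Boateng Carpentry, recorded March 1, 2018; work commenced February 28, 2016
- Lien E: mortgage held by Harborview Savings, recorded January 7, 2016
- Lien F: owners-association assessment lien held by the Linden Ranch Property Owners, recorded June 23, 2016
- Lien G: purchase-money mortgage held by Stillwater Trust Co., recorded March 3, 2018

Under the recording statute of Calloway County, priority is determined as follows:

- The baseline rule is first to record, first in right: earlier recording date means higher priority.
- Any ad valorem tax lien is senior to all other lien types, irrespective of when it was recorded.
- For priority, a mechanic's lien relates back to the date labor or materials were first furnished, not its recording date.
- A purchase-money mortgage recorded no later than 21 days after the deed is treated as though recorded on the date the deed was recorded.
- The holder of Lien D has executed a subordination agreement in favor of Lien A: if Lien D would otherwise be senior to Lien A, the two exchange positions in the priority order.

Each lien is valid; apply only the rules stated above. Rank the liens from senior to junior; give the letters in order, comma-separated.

C, E, A, F, D, B, G

Adjusting effective dates: B is treated as recorded February 10, 2017, the work-commencement date; D is treated as recorded February 28, 2016, the work-commencement date; G's effective date is the deed date, February 27, 2018.
As an ad valorem tax lien, C is senior to every other lien.
Remaining liens by effective date: E (January 7, 2016), D (February 28, 2016), F (June 23, 2016), A (August 12, 2016), B (February 10, 2017), G (February 27, 2018).
Because D would otherwise rank above A, the subordination swaps them.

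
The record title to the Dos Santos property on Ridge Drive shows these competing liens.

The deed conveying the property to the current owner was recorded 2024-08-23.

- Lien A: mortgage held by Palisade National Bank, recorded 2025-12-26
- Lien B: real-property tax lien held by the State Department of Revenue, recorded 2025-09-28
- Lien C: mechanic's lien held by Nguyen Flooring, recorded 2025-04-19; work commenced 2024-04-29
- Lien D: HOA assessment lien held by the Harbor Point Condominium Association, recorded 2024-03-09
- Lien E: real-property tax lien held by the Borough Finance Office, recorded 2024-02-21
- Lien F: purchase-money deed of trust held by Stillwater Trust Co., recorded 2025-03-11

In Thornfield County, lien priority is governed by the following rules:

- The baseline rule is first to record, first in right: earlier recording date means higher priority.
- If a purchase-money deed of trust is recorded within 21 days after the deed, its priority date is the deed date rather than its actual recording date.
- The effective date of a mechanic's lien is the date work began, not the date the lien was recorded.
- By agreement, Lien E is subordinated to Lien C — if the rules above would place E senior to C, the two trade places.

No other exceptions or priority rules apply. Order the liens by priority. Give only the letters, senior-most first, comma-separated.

Adjusting effective dates: C is treated as recorded 2024-04-29, the work-commencement date; F missed the 21-day window (200 days after the deed), so its recording date stands.
By effective date: E (2024-02-21), D (2024-03-09), C (2024-04-29), F (2025-03-11), B (2025-09-28), A (2025-12-26).
E would otherwise be senior to C, so under the subordination agreement E and C exchange positions.

C, D, E, F, B, A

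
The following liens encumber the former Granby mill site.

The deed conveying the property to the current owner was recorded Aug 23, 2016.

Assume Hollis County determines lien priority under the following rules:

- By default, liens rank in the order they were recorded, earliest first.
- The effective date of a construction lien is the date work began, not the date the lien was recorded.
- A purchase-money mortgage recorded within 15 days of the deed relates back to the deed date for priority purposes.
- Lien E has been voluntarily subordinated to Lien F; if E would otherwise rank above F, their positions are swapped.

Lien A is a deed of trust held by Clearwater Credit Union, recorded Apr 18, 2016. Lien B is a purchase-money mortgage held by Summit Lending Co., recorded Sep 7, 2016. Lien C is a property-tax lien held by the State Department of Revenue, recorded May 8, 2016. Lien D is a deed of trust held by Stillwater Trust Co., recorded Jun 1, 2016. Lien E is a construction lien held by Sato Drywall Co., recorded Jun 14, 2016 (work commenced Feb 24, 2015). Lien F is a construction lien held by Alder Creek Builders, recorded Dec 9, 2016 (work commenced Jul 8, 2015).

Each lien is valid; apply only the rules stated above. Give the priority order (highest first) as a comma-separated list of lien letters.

Effective dates after the stated exceptions: B relates back to the deed date Aug 23, 2016; E is treated as recorded Feb 24, 2015, the work-commencement date; F is treated as recorded Jul 8, 2015, the work-commencement date.
Ordering by effective date: E (Feb 24, 2015), F (Jul 8, 2015), A (Apr 18, 2016), C (May 8, 2016), D (Jun 1, 2016), B (Aug 23, 2016).
E would otherwise be senior to F, so under the subordination agreement E and F exchange positions.

F, E, A, C, D, B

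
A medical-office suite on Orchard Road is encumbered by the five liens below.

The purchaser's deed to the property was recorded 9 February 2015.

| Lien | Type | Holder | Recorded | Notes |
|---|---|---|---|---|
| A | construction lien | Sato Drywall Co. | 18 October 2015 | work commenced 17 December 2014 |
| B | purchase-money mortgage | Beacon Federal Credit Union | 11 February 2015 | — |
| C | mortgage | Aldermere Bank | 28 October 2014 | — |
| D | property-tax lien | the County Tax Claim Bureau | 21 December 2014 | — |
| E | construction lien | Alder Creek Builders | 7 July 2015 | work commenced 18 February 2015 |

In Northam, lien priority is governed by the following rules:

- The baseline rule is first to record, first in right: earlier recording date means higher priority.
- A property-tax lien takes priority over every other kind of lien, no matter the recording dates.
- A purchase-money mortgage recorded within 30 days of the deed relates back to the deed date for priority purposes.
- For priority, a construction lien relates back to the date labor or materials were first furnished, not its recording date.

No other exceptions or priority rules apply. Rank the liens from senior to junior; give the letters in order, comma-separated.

Effective dates after the stated exceptions: A relates back to 17 December 2014 (work commenced); B's effective date is the deed date, 9 February 2015; E relates back to 18 February 2015 (work commenced).
D is a property-tax lien and takes priority over every other lien.
Remaining liens by effective date: C (28 October 2014), A (17 December 2014), B (9 February 2015), E (18 February 2015).

D, C, A, B, E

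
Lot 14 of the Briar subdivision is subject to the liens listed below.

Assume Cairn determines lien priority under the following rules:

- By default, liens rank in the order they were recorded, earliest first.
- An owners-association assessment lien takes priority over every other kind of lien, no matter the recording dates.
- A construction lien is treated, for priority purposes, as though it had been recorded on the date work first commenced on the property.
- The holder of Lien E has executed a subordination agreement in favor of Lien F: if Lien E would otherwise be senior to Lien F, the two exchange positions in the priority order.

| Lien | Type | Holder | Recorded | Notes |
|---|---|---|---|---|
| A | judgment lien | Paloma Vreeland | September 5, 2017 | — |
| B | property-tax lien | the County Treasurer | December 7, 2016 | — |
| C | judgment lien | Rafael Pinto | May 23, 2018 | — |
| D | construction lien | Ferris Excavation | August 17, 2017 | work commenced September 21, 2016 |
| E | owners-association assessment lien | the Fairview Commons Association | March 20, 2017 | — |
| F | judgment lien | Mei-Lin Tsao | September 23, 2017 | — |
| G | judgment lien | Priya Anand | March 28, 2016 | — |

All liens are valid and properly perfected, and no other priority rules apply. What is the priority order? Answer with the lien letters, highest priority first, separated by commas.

F, G, D, B, A, E, C

Adjusting effective dates: D is treated as recorded September 21, 2016, the work-commencement date.
As an owners-association assessment lien, E is senior to every other lien.
The other liens, earliest effective date first: G (March 28, 2016), D (September 21, 2016), B (December 7, 2016), A (September 5, 2017), F (September 23, 2017), C (May 23, 2018).
Because E would otherwise rank above F, the subordination swaps them.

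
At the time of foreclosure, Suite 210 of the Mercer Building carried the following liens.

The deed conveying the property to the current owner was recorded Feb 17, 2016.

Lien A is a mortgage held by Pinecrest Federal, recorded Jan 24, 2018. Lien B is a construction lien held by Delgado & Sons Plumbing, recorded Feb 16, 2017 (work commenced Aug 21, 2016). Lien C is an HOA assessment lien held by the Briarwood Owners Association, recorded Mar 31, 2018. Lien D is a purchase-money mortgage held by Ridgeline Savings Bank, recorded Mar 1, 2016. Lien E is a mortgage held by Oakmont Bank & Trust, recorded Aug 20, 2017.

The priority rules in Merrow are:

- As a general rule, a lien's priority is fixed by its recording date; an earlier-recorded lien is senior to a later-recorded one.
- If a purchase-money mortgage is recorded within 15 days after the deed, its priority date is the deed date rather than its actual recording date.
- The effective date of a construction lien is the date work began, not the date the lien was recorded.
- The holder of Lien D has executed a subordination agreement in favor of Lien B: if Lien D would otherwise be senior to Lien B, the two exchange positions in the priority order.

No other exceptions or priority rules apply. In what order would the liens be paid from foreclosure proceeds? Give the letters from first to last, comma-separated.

Effective dates: B relates back to Aug 21, 2016 (work commenced); D's effective date is the deed date, Feb 17, 2016.
Ordering by effective date: D (Feb 17, 2016), B (Aug 21, 2016), E (Aug 20, 2017), A (Jan 24, 2018), C (Mar 31, 2018).
Because D would otherwise rank above B, the subordination swaps them.

B, D, E, A, C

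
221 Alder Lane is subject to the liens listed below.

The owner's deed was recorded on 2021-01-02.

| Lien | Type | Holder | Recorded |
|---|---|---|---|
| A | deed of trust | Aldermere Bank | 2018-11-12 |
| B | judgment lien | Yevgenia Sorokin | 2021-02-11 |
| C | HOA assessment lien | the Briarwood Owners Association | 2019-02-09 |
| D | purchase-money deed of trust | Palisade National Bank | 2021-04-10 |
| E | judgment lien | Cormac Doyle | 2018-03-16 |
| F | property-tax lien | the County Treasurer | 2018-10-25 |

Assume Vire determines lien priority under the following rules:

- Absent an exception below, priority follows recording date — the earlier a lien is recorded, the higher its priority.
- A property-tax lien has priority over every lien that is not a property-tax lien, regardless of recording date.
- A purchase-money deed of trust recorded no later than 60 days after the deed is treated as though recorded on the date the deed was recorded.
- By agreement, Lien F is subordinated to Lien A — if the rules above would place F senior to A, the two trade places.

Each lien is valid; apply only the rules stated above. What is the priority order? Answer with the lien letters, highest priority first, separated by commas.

Effective dates after the stated exceptions: D was recorded 98 days after the deed, outside the 60-day window, so it keeps its recording date.
As a property-tax lien, F is senior to every other lien.
Ordering the rest by effective date: E (2018-03-16), A (2018-11-12), C (2019-02-09), B (2021-02-11), D (2021-04-10).
F is senior to A before the subordination, so the two trade places.

A, E, F, C, B, D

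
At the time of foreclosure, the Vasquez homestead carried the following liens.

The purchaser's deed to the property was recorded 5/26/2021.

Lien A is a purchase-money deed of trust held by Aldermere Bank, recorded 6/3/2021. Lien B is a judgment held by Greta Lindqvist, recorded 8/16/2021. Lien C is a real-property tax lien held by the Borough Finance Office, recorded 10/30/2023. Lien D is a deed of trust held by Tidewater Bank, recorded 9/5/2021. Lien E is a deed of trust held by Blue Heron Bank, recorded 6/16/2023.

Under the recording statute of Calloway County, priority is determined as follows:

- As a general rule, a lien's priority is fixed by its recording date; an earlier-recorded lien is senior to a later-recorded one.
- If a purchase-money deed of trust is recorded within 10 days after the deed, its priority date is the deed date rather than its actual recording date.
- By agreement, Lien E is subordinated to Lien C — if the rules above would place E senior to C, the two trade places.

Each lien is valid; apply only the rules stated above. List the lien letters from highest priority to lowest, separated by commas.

Adjusting effective dates: A was recorded within the 10-day window, so its effective date is the deed date 5/26/2021.
Ordering by effective date: A (5/26/2021), B (8/16/2021), D (9/5/2021), E (6/16/2023), C (10/30/2023).
Because E would otherwise rank above C, the subordination swaps them.

A, B, D, C, E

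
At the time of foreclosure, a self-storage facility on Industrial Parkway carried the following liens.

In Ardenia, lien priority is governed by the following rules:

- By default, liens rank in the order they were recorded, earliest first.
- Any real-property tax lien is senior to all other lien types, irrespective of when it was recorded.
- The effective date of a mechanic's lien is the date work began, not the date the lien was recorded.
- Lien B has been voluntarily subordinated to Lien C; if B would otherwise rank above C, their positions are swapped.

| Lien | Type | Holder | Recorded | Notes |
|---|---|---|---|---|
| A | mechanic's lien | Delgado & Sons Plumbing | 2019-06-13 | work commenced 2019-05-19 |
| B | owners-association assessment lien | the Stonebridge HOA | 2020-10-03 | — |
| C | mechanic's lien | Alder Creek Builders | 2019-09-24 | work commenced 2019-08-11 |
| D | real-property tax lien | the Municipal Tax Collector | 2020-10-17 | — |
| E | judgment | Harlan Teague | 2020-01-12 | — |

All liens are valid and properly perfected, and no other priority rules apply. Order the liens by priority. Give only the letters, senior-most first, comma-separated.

First, effective dates: A relates back to 2019-05-19 (work commenced); C relates back to 2019-08-11 (work commenced).
D is a real-property tax lien, so it outranks all other liens regardless of date.
The other liens, earliest effective date first: A (2019-05-19), C (2019-08-11), E (2020-01-12), B (2020-10-03).
B already ranks below C; the subordination has no effect.

D, A, C, E, B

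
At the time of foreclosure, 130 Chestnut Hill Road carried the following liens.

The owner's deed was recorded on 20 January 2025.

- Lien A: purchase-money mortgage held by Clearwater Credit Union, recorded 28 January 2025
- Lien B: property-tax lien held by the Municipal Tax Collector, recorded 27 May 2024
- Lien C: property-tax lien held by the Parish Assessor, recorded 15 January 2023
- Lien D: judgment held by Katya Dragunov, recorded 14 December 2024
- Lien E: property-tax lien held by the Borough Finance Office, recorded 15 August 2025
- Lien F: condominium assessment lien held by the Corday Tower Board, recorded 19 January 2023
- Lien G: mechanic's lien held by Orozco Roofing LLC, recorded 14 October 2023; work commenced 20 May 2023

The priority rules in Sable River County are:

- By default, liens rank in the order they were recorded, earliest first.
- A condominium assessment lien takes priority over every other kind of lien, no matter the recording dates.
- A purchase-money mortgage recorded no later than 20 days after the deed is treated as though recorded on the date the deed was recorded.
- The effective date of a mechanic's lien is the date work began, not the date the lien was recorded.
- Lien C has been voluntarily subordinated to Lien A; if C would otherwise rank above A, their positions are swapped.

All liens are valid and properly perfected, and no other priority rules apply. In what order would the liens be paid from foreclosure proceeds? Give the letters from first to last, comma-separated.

Adjusting effective dates: A was recorded within the 20-day window, so its effective date is the deed date 20 January 2025; G's effective date is 20 May 2023, when work began.
F is a condominium assessment lien, so it outranks all other liens regardless of date.
Among the remaining liens, by effective date: C (15 January 2023), G (20 May 2023), B (27 May 2024), D (14 December 2024), A (20 January 2025), E (15 August 2025).
The subordination applies — C was senior to A — so C and A swap.

F, A, G, B, D, C, E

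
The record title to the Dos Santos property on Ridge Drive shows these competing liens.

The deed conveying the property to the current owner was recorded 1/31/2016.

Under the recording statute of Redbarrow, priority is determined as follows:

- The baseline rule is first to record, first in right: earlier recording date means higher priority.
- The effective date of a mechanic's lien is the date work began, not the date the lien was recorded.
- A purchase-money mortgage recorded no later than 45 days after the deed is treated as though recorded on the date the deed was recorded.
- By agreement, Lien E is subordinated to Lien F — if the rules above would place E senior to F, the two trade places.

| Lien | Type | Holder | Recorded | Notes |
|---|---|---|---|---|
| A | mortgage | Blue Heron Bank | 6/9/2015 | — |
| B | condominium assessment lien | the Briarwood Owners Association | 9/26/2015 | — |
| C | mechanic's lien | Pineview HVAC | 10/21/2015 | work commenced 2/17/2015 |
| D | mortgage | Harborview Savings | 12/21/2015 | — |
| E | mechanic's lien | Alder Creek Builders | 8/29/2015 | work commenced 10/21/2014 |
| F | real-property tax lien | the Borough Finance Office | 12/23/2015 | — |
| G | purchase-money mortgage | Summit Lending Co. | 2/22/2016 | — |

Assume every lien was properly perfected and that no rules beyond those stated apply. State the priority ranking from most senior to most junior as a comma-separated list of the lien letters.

First, effective dates: C's effective date is 2/17/2015, when work began; E's effective date is 10/21/2014, when work began; G relates back to the deed date 1/31/2016.
By effective date, earliest first: E (10/21/2014), C (2/17/2015), A (6/9/2015), B (9/26/2015), D (12/21/2015), F (12/23/2015), G (1/31/2016).
E would otherwise be senior to F, so under the subordination agreement E and F exchange positions.

F, C, A, B, D, E, G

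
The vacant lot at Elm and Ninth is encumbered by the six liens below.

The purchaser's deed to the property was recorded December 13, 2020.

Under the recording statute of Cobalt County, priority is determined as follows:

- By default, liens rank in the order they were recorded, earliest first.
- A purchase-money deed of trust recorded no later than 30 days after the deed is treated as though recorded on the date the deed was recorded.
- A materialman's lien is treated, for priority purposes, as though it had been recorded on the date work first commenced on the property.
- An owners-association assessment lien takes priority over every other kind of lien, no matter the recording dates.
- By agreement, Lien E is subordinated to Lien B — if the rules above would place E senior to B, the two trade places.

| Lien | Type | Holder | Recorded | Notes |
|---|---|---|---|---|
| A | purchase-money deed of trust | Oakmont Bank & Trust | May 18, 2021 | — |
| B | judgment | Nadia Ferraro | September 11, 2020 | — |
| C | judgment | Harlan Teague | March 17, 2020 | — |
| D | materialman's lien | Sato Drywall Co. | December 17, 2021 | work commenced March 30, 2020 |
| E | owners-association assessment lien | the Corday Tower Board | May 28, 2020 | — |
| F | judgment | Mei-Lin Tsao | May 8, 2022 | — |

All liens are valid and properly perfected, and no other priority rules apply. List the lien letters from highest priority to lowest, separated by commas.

First, effective dates: A was recorded 156 days after the deed, outside the 30-day window, so it keeps its recording date; D's effective date is March 30, 2020, when work began.
E is an owners-association assessment lien and takes priority over every other lien.
The other liens, earliest effective date first: C (March 17, 2020), D (March 30, 2020), B (September 11, 2020), A (May 18, 2021), F (May 8, 2022).
Because E would otherwise rank above B, the subordination swaps them.

B, C, D, E, A, F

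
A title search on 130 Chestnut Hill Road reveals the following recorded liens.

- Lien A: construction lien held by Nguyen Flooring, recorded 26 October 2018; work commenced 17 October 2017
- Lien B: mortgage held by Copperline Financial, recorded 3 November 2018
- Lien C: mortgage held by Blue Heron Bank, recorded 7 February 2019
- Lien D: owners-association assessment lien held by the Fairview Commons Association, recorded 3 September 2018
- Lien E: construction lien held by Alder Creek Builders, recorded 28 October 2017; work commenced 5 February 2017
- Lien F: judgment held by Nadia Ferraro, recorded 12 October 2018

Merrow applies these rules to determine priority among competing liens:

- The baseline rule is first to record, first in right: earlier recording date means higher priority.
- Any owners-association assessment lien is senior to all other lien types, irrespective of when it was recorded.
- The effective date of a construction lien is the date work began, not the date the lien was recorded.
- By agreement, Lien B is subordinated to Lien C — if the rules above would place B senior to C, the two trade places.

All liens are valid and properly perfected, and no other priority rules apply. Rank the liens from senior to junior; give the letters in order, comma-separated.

D, E, A, F, C, B

Effective dates: A's effective date is 17 October 2017, when work began; E relates back to 5 February 2017 (work commenced).
As an owners-association assessment lien, D is senior to every other lien.
Among the remaining liens, by effective date: E (5 February 2017), A (17 October 2017), F (12 October 2018), B (3 November 2018), C (7 February 2019).
The subordination applies — B was senior to C — so B and C swap.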